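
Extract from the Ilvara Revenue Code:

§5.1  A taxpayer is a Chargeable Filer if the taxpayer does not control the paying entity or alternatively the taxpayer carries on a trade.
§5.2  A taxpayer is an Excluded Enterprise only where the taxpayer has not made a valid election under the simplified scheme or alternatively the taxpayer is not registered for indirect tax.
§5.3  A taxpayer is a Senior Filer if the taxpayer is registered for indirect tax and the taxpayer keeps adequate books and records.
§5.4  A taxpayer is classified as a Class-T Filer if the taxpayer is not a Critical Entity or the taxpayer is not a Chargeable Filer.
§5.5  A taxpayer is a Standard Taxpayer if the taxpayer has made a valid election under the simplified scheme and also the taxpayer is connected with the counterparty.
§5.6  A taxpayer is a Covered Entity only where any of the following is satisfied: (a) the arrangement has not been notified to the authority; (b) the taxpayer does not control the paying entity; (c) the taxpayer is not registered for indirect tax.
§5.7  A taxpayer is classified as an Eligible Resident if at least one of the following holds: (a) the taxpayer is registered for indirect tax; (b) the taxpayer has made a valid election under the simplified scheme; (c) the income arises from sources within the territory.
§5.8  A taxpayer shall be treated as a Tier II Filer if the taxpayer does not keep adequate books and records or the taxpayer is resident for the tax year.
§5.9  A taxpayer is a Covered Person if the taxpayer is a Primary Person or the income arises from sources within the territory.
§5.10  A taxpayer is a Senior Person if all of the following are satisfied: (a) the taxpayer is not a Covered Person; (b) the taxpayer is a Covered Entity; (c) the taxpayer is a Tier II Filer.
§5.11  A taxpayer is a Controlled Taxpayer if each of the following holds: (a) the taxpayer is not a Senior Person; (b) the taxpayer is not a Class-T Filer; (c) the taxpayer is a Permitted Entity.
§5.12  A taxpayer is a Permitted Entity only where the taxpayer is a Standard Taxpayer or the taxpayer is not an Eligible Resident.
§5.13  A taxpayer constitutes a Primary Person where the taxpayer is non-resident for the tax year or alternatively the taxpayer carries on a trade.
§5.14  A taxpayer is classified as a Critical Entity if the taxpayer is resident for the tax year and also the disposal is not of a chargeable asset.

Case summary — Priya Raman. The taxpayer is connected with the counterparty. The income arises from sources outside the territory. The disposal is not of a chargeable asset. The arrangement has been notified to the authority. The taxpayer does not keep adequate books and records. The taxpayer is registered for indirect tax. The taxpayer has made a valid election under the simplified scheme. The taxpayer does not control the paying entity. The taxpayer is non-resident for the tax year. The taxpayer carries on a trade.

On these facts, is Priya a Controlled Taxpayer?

Under §5.13: the taxpayer is non-resident for the tax year? yes; or the taxpayer carries on a trade? yes. So the taxpayer is a Primary Person.
Under §5.9: Primary Person (§5.13)? yes; or the income arises from sources within the territory? no. So the taxpayer is a Covered Person.
Under §5.6: the arrangement has not been notified to the authority? no; or the taxpayer does not control the paying entity? yes; or the taxpayer is not registered for indirect tax? no. So the taxpayer is a Covered Entity.
Under §5.8: the taxpayer does not keep adequate books and records? yes; or the taxpayer is resident for the tax year? no. So the taxpayer is a Tier II Filer.
Under §5.10: not a Covered Person (§5.9)? no; and Covered Entity (§5.6)? yes; and Tier II Filer (§5.8)? yes. So the taxpayer is not a Senior Person.
Under §5.14: the taxpayer is resident for the tax year? no; and the disposal is not of a chargeable asset? yes. So the taxpayer is not a Critical Entity.
Under §5.1: the taxpayer does not control the paying entity? yes; or the taxpayer carries on a trade? yes. So the taxpayer is a Chargeable Filer.
Under §5.4: not a Critical Entity (§5.14)? yes; or not a Chargeable Filer (§5.1)? no. So the taxpayer is a Class-T Filer.
Under §5.5: the taxpayer has made a valid election under the simplified scheme? yes; and the taxpayer is connected with the counterparty? yes. So the taxpayer is a Standard Taxpayer.
Under §5.7: the taxpayer is registered for indirect tax? yes; or the taxpayer has made a valid election under the simplified scheme? yes; or the income arises from sources within the territory? no. So the taxpayer is an Eligible Resident.
Under §5.12: Standard Taxpayer (§5.5)? yes; or not an Eligible Resident (§5.7)? no. So the taxpayer is a Permitted Entity.
Under §5.11: not a Senior Person (§5.10)? yes; and not a Class-T Filer (§5.4)? no; and Permitted Entity (§5.12)? yes. So the taxpayer is not a Controlled Taxpayer.

No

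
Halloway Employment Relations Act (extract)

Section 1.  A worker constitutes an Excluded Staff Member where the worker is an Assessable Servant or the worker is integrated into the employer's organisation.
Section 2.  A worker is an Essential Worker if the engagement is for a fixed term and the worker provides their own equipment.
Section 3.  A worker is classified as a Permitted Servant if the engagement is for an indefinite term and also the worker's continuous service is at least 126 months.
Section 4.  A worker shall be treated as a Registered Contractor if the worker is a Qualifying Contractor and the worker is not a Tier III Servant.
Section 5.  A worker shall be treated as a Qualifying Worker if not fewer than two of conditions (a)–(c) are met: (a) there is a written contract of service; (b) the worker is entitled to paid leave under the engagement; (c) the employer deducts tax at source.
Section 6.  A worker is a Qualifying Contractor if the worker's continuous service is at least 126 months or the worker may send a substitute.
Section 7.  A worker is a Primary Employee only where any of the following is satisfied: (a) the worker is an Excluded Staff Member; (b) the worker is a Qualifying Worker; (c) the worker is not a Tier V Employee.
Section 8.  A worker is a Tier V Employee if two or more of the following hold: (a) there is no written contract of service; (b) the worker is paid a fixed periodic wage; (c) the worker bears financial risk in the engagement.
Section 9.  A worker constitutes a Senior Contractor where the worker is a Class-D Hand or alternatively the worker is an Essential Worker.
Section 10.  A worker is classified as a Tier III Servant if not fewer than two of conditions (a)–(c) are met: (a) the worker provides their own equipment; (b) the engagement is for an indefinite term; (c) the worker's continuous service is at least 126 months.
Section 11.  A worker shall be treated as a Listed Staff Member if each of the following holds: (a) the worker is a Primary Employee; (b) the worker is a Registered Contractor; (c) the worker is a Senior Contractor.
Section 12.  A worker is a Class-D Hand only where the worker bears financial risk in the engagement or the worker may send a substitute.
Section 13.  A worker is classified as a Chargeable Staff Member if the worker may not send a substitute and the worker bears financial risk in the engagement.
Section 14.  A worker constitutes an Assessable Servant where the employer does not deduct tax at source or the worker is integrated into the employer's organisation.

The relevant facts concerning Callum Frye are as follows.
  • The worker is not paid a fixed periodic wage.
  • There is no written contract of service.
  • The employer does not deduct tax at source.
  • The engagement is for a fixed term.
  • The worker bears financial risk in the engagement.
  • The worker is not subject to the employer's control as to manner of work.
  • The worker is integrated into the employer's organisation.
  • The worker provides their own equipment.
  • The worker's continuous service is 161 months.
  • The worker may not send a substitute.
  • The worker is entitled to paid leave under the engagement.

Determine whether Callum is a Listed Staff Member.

Under section 14: the employer does not deduct tax at source? yes; or the worker is integrated into the employer's organisation? yes. So the worker is an Assessable Servant.
Under section 1: Assessable Servant (section 14)? yes; or the worker is integrated into the employer's organisation? yes. So the worker is an Excluded Staff Member.
Under section 5: there is a written contract of service? no; the worker is entitled to paid leave under the engagement? yes; the employer deducts tax at source? no — 1 of 3 hold (need ≥2) → not satisfied.
Under section 8: there is no written contract of service? yes; the worker is paid a fixed periodic wage? no; the worker bears financial risk in the engagement? yes — 2 of 3 hold (need ≥2) → satisfied.
Under section 7: Excluded Staff Member (section 1)? yes; or Qualifying Worker (section 5)? no; or not a Tier V Employee (section 8)? no. So the worker is a Primary Employee.
Under section 6: worker's continuous service: 161 months ≥ 126 months? yes; or the worker may send a substitute? no. So the worker is a Qualifying Contractor.
Under section 10: the worker provides their own equipment? yes; the engagement is for an indefinite term? no; worker's continuous service: 161 months ≥ 126 months? yes — 2 of 3 hold (need ≥2) → satisfied.
Under section 4: Qualifying Contractor (section 6)? yes; and not a Tier III Servant (section 10)? no. So the worker is not a Registered Contractor.
Under section 12: the worker bears financial risk in the engagement? yes; or the worker may send a substitute? no. So the worker is a Class-D Hand.
Under section 2: the engagement is for a fixed term? yes; and the worker provides their own equipment? yes. So the worker is an Essential Worker.
Under section 9: Class-D Hand (section 12)? yes; or Essential Worker (section 2)? yes. So the worker is a Senior Contractor.
Under section 11: Primary Employee (section 7)? yes; and Registered Contractor (section 4)? no; and Senior Contractor (section 9)? yes. So the worker is not a Listed Staff Member.

No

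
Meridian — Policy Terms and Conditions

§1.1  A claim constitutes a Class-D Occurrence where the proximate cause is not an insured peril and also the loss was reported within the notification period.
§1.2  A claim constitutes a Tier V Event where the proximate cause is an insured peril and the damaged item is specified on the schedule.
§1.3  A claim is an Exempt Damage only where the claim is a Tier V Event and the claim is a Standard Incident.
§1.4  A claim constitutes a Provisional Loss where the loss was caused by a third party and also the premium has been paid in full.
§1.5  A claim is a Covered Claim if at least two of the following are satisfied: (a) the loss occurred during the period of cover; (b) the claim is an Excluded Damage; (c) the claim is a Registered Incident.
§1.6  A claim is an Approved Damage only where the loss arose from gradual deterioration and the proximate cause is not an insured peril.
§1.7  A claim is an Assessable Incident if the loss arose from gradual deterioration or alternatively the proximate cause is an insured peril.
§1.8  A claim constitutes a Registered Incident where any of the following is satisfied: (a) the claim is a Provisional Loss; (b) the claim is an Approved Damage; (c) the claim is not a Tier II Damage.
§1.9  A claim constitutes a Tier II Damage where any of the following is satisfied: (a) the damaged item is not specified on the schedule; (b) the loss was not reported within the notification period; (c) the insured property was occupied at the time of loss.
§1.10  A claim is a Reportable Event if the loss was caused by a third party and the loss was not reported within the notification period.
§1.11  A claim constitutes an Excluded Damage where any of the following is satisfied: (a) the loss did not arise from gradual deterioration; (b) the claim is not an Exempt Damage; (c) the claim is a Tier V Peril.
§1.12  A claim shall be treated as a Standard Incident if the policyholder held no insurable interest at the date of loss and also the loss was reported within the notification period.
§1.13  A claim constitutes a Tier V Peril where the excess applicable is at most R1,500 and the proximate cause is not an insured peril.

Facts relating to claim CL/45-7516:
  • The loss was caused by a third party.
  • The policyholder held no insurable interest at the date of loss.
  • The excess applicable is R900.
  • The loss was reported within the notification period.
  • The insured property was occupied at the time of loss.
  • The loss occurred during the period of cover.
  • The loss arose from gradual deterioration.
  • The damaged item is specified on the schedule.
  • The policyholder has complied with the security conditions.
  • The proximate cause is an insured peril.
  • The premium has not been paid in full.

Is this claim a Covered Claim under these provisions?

§1.2 — Tier V Event: [the proximate cause is an insured peril? yes] AND [the damaged item is specified on the schedule? yes] → satisfied.
§1.12 — Standard Incident: [the policyholder held no insurable interest at the date of loss? yes] AND [the loss was reported within the notification period? yes] → satisfied.
§1.3 — Exempt Damage: [Tier V Event (§1.2)? yes] AND [Standard Incident (§1.12)? yes] → satisfied.
§1.13 — Tier V Peril: [excess applicable: R900 ≤ R1,500? yes] AND [the proximate cause is not an insured peril? no] → not satisfied.
§1.11 — Excluded Damage: [the loss did not arise from gradual deterioration? no] OR [not an Exempt Damage (§1.3)? no] OR [Tier V Peril (§1.13)? no] → not satisfied.
§1.4 — Provisional Loss: [the loss was caused by a third party? yes] AND [the premium has been paid in full? no] → not satisfied.
§1.6 — Approved Damage: [the loss arose from gradual deterioration? yes] AND [the proximate cause is not an insured peril? no] → not satisfied.
§1.9 — Tier II Damage: [the damaged item is not specified on the schedule? no] OR [the loss was not reported within the notification period? no] OR [the insured property was occupied at the time of loss? yes] → satisfied.
§1.8 — Registered Incident: [Provisional Loss (§1.4)? no] OR [Approved Damage (§1.6)? no] OR [not a Tier II Damage (§1.9)? no] → not satisfied.
§1.5 — Covered Claim: the loss occurred during the period of cover? yes; Excluded Damage (§1.11)? no; Registered Incident (§1.8)? no — 1 of 3 hold (need ≥2) → not satisfied.

No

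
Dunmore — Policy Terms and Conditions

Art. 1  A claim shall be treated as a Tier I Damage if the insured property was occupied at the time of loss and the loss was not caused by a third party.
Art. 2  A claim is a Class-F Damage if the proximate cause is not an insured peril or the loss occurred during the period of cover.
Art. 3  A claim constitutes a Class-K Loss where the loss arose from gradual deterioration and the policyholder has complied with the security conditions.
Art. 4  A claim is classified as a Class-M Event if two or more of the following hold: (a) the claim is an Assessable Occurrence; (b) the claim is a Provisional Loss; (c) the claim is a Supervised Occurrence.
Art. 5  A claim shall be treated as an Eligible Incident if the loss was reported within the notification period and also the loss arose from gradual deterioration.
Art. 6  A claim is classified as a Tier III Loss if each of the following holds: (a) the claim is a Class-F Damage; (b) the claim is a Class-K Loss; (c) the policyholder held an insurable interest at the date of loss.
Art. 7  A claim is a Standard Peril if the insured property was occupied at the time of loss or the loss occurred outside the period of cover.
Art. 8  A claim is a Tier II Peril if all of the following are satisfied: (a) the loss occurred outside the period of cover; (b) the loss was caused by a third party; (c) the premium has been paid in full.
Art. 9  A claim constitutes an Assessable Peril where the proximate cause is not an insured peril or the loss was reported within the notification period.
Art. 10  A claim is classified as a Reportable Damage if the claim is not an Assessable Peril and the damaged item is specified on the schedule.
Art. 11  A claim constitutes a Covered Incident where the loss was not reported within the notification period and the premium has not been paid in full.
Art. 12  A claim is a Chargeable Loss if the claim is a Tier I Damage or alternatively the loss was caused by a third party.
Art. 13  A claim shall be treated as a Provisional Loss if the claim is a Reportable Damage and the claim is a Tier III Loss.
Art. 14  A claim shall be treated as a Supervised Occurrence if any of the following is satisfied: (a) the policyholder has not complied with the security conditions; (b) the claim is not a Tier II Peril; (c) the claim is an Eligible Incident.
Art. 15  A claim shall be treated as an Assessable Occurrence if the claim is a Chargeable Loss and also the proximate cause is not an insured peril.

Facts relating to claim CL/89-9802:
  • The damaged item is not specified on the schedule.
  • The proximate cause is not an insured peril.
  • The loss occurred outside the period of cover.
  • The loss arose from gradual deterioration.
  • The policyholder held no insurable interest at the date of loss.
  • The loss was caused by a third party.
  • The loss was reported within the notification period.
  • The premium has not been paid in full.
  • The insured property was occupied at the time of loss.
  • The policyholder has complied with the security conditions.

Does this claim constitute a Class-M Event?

article 1 — Tier I Damage: [the insured property was occupied at the time of loss? yes] AND [the loss was not caused by a third party? no] → not satisfied.
article 12 — Chargeable Loss: [Tier I Damage (article 1)? no] OR [the loss was caused by a third party? yes] → satisfied.
article 15 — Assessable Occurrence: [Chargeable Loss (article 12)? yes] AND [the proximate cause is not an insured peril? yes] → satisfied.
article 9 — Assessable Peril: [the proximate cause is not an insured peril? yes] OR [the loss was reported within the notification period? yes] → satisfied.
article 10 — Reportable Damage: [not an Assessable Peril (article 9)? no] AND [the damaged item is specified on the schedule? no] → not satisfied.
article 2 — Class-F Damage: [the proximate cause is not an insured peril? yes] OR [the loss occurred during the period of cover? no] → satisfied.
article 3 — Class-K Loss: [the loss arose from gradual deterioration? yes] AND [the policyholder has complied with the security conditions? yes] → satisfied.
article 6 — Tier III Loss: [Class-F Damage (article 2)? yes] AND [Class-K Loss (article 3)? yes] AND [the policyholder held an insurable interest at the date of loss? no] → not satisfied.
article 13 — Provisional Loss: [Reportable Damage (article 10)? no] AND [Tier III Loss (article 6)? no] → not satisfied.
article 8 — Tier II Peril: [the loss occurred outside the period of cover? yes] AND [the loss was caused by a third party? yes] AND [the premium has been paid in full? no] → not satisfied.
article 5 — Eligible Incident: [the loss was reported within the notification period? yes] AND [the loss arose from gradual deterioration? yes] → satisfied.
article 14 — Supervised Occurrence: [the policyholder has not complied with the security conditions? no] OR [not a Tier II Peril (article 8)? yes] OR [Eligible Incident (article 5)? yes] → satisfied.
article 4 — Class-M Event: Assessable Occurrence (article 15)? yes; Provisional Loss (article 13)? no; Supervised Occurrence (article 14)? yes — 2 of 3 hold (need ≥2) → satisfied.

Yes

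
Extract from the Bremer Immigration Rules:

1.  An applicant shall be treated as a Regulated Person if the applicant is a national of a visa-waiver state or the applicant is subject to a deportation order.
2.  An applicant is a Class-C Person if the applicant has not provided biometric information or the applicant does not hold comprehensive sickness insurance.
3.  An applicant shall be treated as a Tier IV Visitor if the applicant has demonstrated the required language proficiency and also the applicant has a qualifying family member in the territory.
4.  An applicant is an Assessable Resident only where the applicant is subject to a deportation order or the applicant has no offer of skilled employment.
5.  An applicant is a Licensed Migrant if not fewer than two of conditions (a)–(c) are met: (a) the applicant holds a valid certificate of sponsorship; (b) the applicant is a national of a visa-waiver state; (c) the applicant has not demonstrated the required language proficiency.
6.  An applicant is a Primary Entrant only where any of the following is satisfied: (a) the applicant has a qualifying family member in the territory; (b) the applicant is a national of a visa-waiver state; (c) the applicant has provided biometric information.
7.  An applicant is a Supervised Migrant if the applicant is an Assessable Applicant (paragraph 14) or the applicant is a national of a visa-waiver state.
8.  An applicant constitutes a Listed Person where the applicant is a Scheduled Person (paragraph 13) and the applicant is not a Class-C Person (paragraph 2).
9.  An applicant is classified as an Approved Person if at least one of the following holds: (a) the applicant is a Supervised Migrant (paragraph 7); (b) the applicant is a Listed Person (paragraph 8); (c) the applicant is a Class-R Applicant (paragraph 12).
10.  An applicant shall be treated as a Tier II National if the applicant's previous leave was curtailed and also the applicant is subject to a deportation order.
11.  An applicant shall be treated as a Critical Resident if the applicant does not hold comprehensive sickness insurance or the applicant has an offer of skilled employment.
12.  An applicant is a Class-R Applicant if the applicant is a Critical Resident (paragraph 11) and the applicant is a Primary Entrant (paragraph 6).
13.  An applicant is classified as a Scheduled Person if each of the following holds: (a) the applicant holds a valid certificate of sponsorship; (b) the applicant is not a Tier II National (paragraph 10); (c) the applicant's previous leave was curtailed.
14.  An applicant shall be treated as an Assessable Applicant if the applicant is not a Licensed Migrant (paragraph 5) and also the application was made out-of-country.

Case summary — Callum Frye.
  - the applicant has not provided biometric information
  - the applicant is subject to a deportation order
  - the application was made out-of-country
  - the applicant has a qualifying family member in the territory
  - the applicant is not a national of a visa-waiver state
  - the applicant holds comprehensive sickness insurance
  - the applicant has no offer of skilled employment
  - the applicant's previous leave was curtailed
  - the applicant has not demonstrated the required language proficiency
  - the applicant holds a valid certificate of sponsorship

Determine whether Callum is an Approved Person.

No

Under paragraph 5: the applicant holds a valid certificate of sponsorship? yes; the applicant is a national of a visa-waiver state? no; the applicant has not demonstrated the required language proficiency? yes — 2 of 3 hold (need ≥2) → satisfied.
Under paragraph 14: not a Licensed Migrant (paragraph 5)? no; and the application was made out-of-country? yes. So the applicant is not an Assessable Applicant.
Under paragraph 7: Assessable Applicant (paragraph 14)? no; or the applicant is a national of a visa-waiver state? no. So the applicant is not a Supervised Migrant.
Under paragraph 10: the applicant's previous leave was curtailed? yes; and the applicant is subject to a deportation order? yes. So the applicant is a Tier II National.
Under paragraph 13: the applicant holds a valid certificate of sponsorship? yes; and not a Tier II National (paragraph 10)? no; and the applicant's previous leave was curtailed? yes. So the applicant is not a Scheduled Person.
Under paragraph 2: the applicant has not provided biometric information? yes; or the applicant does not hold comprehensive sickness insurance? no. So the applicant is a Class-C Person.
Under paragraph 8: Scheduled Person (paragraph 13)? no; and not a Class-C Person (paragraph 2)? no. So the applicant is not a Listed Person.
Under paragraph 11: the applicant does not hold comprehensive sickness insurance? no; or the applicant has an offer of skilled employment? no. So the applicant is not a Critical Resident.
Under paragraph 6: the applicant has a qualifying family member in the territory? yes; or the applicant is a national of a visa-waiver state? no; or the applicant has provided biometric information? no. So the applicant is a Primary Entrant.
Under paragraph 12: Critical Resident (paragraph 11)? no; and Primary Entrant (paragraph 6)? yes. So the applicant is not a Class-R Applicant.
Under paragraph 9: Supervised Migrant (paragraph 7)? no; or Listed Person (paragraph 8)? no; or Class-R Applicant (paragraph 12)? no. So the applicant is not an Approved Person.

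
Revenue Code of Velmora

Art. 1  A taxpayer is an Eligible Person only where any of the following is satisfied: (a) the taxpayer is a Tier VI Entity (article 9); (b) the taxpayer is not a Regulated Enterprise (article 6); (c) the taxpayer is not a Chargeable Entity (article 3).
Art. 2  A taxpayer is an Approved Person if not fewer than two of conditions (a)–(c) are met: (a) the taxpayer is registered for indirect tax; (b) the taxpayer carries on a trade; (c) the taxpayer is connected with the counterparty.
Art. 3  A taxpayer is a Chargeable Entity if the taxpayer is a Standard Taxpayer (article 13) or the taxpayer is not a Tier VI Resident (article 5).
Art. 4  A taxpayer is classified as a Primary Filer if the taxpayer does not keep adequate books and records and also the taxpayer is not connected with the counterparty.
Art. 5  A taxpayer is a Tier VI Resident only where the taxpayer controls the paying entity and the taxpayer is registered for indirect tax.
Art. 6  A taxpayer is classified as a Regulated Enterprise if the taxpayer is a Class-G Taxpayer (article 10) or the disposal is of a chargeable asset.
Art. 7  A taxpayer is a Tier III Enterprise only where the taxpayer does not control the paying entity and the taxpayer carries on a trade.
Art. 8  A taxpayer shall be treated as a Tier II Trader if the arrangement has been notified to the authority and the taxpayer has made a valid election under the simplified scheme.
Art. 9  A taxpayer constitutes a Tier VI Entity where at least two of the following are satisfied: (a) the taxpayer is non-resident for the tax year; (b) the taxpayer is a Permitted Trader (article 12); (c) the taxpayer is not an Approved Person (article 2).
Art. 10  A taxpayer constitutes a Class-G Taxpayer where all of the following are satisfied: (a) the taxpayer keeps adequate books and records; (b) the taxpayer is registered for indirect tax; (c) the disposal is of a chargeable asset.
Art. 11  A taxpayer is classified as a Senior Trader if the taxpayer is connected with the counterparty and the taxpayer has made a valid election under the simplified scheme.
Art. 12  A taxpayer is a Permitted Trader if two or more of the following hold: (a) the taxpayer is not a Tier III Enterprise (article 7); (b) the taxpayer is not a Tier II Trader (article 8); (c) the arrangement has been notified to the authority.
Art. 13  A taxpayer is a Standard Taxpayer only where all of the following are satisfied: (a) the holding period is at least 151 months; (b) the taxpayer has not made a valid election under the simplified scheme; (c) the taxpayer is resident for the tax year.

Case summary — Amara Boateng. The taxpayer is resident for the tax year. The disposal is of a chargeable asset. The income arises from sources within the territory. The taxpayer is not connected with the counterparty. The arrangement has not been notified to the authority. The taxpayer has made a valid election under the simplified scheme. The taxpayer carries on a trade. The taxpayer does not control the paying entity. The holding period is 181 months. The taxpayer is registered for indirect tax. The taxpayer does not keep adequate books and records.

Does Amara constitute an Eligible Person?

article 7 — Tier III Enterprise: [the taxpayer does not control the paying entity? yes] AND [the taxpayer carries on a trade? yes] → satisfied.
article 8 — Tier II Trader: [the arrangement has been notified to the authority? no] AND [the taxpayer has made a valid election under the simplified scheme? yes] → not satisfied.
article 12 — Permitted Trader: not a Tier III Enterprise (article 7)? no; not a Tier II Trader (article 8)? yes; the arrangement has been notified to the authority? no — 1 of 3 hold (need ≥2) → not satisfied.
article 2 — Approved Person: the taxpayer is registered for indirect tax? yes; the taxpayer carries on a trade? yes; the taxpayer is connected with the counterparty? no — 2 of 3 hold (need ≥2) → satisfied.
article 9 — Tier VI Entity: the taxpayer is non-resident for the tax year? no; Permitted Trader (article 12)? no; not an Approved Person (article 2)? no — 0 of 3 hold (need ≥2) → not satisfied.
article 10 — Class-G Taxpayer: [the taxpayer keeps adequate books and records? no] AND [the taxpayer is registered for indirect tax? yes] AND [the disposal is of a chargeable asset? yes] → not satisfied.
article 6 — Regulated Enterprise: [Class-G Taxpayer (article 10)? no] OR [the disposal is of a chargeable asset? yes] → satisfied.
article 13 — Standard Taxpayer: [holding period: 181 months ≥ 151 months? yes] AND [the taxpayer has not made a valid election under the simplified scheme? no] AND [the taxpayer is resident for the tax year? yes] → not satisfied.
article 5 — Tier VI Resident: [the taxpayer controls the paying entity? no] AND [the taxpayer is registered for indirect tax? yes] → not satisfied.
article 3 — Chargeable Entity: [Standard Taxpayer (article 13)? no] OR [not a Tier VI Resident (article 5)? yes] → satisfied.
article 1 — Eligible Person: [Tier VI Entity (article 9)? no] OR [not a Regulated Enterprise (article 6)? no] OR [not a Chargeable Entity (article 3)? no] → not satisfied.

No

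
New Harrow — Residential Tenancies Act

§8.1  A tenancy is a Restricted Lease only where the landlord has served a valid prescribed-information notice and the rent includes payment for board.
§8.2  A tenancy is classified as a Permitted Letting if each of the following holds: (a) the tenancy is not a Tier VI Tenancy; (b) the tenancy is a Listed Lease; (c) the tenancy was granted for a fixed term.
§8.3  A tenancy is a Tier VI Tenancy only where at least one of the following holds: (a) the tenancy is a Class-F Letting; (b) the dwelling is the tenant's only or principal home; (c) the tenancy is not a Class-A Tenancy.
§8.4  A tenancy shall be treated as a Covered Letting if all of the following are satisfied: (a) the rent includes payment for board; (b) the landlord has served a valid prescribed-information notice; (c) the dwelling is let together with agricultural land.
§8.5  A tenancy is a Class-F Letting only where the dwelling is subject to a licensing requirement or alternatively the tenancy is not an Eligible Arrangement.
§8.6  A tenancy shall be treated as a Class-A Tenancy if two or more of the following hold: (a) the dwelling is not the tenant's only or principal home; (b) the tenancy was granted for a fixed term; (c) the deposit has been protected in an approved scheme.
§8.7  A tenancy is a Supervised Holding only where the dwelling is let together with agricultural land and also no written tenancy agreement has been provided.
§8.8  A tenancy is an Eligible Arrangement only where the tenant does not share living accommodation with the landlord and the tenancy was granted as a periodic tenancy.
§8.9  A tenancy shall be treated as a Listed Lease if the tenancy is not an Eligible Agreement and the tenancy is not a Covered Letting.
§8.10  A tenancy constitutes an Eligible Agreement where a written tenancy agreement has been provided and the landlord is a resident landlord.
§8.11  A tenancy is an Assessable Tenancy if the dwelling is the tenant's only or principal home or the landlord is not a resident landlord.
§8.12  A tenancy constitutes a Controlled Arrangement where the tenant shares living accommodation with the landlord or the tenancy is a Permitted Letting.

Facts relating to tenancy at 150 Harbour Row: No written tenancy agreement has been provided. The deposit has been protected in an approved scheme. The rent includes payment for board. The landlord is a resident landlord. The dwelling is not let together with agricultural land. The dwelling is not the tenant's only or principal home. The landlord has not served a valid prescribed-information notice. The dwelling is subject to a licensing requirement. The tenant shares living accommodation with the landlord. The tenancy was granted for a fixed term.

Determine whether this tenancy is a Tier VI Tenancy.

§8.8 — Eligible Arrangement: [the tenant does not share living accommodation with the landlord? no] AND [the tenancy was granted as a periodic tenancy? no] → not satisfied.
§8.5 — Class-F Letting: [the dwelling is subject to a licensing requirement? yes] OR [not an Eligible Arrangement (§8.8)? yes] → satisfied.
§8.6 — Class-A Tenancy: the dwelling is not the tenant's only or principal home? yes; the tenancy was granted for a fixed term? yes; the deposit has been protected in an approved scheme? yes — 3 of 3 hold (need ≥2) → satisfied.
§8.3 — Tier VI Tenancy: [Class-F Letting (§8.5)? yes] OR [the dwelling is the tenant's only or principal home? no] OR [not a Class-A Tenancy (§8.6)? no] → satisfied.

Yes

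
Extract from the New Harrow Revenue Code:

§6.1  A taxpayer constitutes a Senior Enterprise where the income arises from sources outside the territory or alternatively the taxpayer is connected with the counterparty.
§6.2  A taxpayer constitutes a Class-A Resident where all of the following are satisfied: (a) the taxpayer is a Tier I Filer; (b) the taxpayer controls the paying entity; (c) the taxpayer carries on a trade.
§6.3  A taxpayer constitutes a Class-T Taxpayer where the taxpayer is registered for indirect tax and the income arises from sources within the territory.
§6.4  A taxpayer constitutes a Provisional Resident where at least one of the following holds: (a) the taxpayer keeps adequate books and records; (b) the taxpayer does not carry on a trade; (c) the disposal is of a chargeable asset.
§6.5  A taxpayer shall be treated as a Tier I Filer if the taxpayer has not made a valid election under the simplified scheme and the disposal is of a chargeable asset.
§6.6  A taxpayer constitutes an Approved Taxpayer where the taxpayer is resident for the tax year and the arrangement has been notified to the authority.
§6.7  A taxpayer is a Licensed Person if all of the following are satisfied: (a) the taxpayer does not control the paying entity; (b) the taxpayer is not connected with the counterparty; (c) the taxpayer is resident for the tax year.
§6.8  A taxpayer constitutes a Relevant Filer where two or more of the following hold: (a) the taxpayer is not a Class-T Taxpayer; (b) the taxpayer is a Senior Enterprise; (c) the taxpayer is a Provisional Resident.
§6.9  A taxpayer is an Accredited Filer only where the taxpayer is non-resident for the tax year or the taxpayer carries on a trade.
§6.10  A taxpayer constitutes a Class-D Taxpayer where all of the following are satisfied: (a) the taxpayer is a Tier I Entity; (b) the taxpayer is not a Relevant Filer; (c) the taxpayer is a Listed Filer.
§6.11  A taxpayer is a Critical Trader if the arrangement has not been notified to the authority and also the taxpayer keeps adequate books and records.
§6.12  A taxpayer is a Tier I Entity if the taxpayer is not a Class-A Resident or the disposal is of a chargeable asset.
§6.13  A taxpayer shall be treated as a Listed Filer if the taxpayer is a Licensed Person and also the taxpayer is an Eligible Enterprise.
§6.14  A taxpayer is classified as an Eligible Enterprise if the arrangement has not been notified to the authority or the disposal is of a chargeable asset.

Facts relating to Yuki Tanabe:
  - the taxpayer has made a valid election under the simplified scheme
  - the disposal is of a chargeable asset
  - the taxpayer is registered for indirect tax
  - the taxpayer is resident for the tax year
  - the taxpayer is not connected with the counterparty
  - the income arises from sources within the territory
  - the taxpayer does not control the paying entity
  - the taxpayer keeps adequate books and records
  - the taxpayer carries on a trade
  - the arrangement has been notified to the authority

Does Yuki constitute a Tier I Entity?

Yes

§6.5 — Tier I Filer: [the taxpayer has not made a valid election under the simplified scheme? no] AND [the disposal is of a chargeable asset? yes] → not satisfied.
§6.2 — Class-A Resident: [Tier I Filer (§6.5)? no] AND [the taxpayer controls the paying entity? no] AND [the taxpayer carries on a trade? yes] → not satisfied.
§6.12 — Tier I Entity: [not a Class-A Resident (§6.2)? yes] OR [the disposal is of a chargeable asset? yes] → satisfied.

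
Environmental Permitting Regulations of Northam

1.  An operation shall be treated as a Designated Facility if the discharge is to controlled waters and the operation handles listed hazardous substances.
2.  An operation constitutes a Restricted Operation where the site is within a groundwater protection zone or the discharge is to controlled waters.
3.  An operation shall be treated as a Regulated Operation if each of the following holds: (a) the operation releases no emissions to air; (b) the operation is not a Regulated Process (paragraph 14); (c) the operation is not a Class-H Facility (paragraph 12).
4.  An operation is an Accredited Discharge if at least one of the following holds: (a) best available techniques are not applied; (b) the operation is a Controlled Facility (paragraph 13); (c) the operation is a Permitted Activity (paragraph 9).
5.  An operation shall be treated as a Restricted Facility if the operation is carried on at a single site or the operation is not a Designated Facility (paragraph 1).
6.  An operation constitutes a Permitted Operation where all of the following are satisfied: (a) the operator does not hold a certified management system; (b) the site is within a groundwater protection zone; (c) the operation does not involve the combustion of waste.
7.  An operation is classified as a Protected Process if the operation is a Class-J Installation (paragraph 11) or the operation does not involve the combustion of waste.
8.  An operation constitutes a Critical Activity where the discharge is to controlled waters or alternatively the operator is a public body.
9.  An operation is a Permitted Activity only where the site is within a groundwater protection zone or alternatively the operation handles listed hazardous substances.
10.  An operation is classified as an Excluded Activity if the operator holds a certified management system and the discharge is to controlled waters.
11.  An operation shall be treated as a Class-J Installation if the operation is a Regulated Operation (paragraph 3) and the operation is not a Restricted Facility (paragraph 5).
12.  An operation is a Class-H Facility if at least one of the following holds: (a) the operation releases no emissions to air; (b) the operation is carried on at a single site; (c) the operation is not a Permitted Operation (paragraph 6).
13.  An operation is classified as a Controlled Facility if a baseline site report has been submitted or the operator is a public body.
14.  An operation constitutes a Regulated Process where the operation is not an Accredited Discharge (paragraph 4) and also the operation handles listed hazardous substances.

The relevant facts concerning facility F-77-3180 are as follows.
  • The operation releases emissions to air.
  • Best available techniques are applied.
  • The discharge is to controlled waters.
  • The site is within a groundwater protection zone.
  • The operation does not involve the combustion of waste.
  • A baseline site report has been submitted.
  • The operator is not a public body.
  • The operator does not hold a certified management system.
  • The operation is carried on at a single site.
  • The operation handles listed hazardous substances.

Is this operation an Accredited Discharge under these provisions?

Yes

paragraph 13 — Controlled Facility: [a baseline site report has been submitted? yes] OR [the operator is a public body? no] → satisfied.
paragraph 9 — Permitted Activity: [the site is within a groundwater protection zone? yes] OR [the operation handles listed hazardous substances? yes] → satisfied.
paragraph 4 — Accredited Discharge: [best available techniques are not applied? no] OR [Controlled Facility (paragraph 13)? yes] OR [Permitted Activity (paragraph 9)? yes] → satisfied.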